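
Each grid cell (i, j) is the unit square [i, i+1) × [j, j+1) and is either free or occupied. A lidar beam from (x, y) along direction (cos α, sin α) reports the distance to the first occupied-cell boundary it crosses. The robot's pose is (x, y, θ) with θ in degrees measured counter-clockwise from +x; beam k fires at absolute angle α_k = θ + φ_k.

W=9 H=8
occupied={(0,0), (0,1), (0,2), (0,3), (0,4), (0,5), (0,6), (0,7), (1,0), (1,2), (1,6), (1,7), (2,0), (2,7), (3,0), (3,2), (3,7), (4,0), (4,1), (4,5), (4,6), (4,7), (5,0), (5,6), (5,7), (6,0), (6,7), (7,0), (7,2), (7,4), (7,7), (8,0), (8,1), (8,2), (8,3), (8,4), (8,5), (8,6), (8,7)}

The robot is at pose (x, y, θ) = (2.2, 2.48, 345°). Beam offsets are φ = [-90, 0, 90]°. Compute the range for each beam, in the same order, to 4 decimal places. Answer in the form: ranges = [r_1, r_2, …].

beam 1: φ=-90°, α=255°
  dir = (cos 255°, sin 255°) = (-0.2588, -0.9659); from cell (2,2)
  next x-line at t=0.7727, next y-line at t=0.4969; Δt_x=3.8637, Δt_y=1.0353
    y: enter (2,1) at t=0.4969
    x: enter (1,1) at t=0.7727
    y: enter (1,0) at t=1.5322 ← occupied
  → r_1 = 1.5322
beam 2: φ=0°, α=345°
  dir = (cos 345°, sin 345°) = (0.9659, -0.2588); from cell (2,2)
  next x-line at t=0.8282, next y-line at t=1.8546; Δt_x=1.0353, Δt_y=3.8637
    x: enter (3,2) at t=0.8282 ← occupied
  → r_2 = 0.8282
beam 3: φ=90°, α=75°
  dir = (cos 75°, sin 75°) = (0.2588, 0.9659); from cell (2,2)
  next x-line at t=3.0910, next y-line at t=0.5383; Δt_x=3.8637, Δt_y=1.0353
    y: enter (2,3) at t=0.5383
    y: enter (2,4) at t=1.5736
    y: enter (2,5) at t=2.6089
    x: enter (3,5) at t=3.0910
    y: enter (3,6) at t=3.6442
    y: enter (3,7) at t=4.6794 ← occupied
  → r_3 = 4.6794

ranges = [1.5322, 0.8282, 4.6794]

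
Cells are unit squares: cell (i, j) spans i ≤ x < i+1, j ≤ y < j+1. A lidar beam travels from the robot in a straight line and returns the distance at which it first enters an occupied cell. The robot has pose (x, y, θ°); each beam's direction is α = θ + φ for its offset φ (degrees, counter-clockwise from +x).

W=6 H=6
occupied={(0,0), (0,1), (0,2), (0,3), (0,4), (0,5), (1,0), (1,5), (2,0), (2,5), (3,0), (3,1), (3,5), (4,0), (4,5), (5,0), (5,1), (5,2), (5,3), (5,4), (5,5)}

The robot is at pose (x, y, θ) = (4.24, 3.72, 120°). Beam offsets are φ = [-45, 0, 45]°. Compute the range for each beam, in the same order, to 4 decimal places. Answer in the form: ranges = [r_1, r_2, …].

ranges = [1.3252, 1.4780, 3.3543]

beam 1: φ=-45°, α=75°
  cosα=0.2588 sinα=0.9659 | (4,3) | tMaxX 2.9364 tMaxY 0.2899 | tΔX 3.8637 tΔY 1.0353
    t=0.2899 [y] (4,4)
    t=1.3252 [y] (4,5) — stop
  → r_1 = 1.3252
beam 2: φ=0°, α=120°
  cosα=-0.5000 sinα=0.8660 | (4,3) | tMaxX 0.4800 tMaxY 0.3233 | tΔX 2.0000 tΔY 1.1547
    t=0.3233 [y] (4,4)
    t=0.4800 [x] (3,4)
    t=1.4780 [y] (3,5) — stop
  → r_2 = 1.4780
beam 3: φ=45°, α=165°
  cosα=-0.9659 sinα=0.2588 | (4,3) | tMaxX 0.2485 tMaxY 1.0818 | tΔX 1.0353 tΔY 3.8637
    t=0.2485 [x] (3,3)
    t=1.0818 [y] (3,4)
    t=1.2837 [x] (2,4)
    t=2.3190 [x] (1,4)
    t=3.3543 [x] (0,4) — stop
  → r_3 = 3.3543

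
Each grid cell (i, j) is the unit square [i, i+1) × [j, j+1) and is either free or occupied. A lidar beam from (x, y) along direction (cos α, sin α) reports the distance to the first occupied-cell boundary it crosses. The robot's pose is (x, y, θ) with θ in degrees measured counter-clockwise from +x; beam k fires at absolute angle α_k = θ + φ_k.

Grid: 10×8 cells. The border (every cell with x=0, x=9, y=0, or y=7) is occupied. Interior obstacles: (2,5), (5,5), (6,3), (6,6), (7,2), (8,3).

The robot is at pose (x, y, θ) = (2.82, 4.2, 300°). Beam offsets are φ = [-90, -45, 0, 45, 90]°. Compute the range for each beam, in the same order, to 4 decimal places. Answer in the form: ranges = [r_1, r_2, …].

ranges = [2.1016, 3.3129, 3.6950, 3.2922, 2.5172]

beam 1: φ=-90°, α=210°
  d=(-0.8660,-0.5000)  start (2,4)  tX=0.9469 tY=0.4000  stride 1/|dx|=1.1547 1/|dy|=2.0000
    cross y-line → (2,3), t=0.4000
    cross x-line → (1,3), t=0.9469
    cross x-line → (0,3), t=2.1016 (wall)
  → r_1 = 2.1016
beam 2: φ=-45°, α=255°
  d=(-0.2588,-0.9659)  start (2,4)  tX=3.1682 tY=0.2071  stride 1/|dx|=3.8637 1/|dy|=1.0353
    cross y-line → (2,3), t=0.2071
    cross y-line → (2,2), t=1.2423
    cross y-line → (2,1), t=2.2776
    cross x-line → (1,1), t=3.1682
    cross y-line → (1,0), t=3.3129 (wall)
  → r_2 = 3.3129
beam 3: φ=0°, α=300°
  d=(0.5000,-0.8660)  start (2,4)  tX=0.3600 tY=0.2309  stride 1/|dx|=2.0000 1/|dy|=1.1547
    cross y-line → (2,3), t=0.2309
    cross x-line → (3,3), t=0.3600
    cross y-line → (3,2), t=1.3856
    cross x-line → (4,2), t=2.3600
    cross y-line → (4,1), t=2.5403
    cross y-line → (4,0), t=3.6950 (wall)
  → r_3 = 3.6950
beam 4: φ=45°, α=345°
  d=(0.9659,-0.2588)  start (2,4)  tX=0.1863 tY=0.7727  stride 1/|dx|=1.0353 1/|dy|=3.8637
    cross x-line → (3,4), t=0.1863
    cross y-line → (3,3), t=0.7727
    cross x-line → (4,3), t=1.2216
    cross x-line → (5,3), t=2.2569
    cross x-line → (6,3), t=3.2922 (wall)
  → r_4 = 3.2922
beam 5: φ=90°, α=30°
  d=(0.8660,0.5000)  start (2,4)  tX=0.2078 tY=1.6000  stride 1/|dx|=1.1547 1/|dy|=2.0000
    cross x-line → (3,4), t=0.2078
    cross x-line → (4,4), t=1.3625
    cross y-line → (4,5), t=1.6000
    cross x-line → (5,5), t=2.5172 (wall)
  → r_5 = 2.5172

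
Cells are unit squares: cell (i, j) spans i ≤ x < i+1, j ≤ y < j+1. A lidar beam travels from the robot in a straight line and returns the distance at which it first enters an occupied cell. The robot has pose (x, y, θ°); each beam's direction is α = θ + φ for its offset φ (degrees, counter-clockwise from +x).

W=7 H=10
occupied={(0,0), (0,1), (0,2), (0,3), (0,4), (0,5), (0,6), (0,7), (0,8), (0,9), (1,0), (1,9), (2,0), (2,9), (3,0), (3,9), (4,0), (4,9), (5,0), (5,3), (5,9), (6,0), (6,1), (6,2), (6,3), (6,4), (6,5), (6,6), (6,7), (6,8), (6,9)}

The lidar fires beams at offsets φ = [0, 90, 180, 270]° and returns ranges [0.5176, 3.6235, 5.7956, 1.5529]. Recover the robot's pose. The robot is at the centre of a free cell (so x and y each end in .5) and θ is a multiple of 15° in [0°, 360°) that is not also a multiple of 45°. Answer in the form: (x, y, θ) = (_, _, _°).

(x, y, θ) = (2.5, 1.5, 285°)

Enumerate (i+0.5, j+0.5, θ) over the 39 free cells and 16 admissible headings. For each, cast all 4 beams and compare to the given ranges.
  (4.5, 5.5, 30°): beam 1 = 1.7321 ≠ 0.5176 ✗
  (4.5, 6.5, 255°): beam 1 = 5.6940 ≠ 0.5176 ✗
  (1.5, 8.5, 240°): beam 1 = 1.0000 ≠ 0.5176 ✗
  (1.5, 4.5, 285°): beam 1 = 3.6235 ≠ 0.5176 ✗
  …
  (2.5, 1.5, 285°): r_1=0.5176, r_2=3.6235, r_3=5.7956, r_4=1.5529 — all match ✓
No second candidate reproduces the full scan.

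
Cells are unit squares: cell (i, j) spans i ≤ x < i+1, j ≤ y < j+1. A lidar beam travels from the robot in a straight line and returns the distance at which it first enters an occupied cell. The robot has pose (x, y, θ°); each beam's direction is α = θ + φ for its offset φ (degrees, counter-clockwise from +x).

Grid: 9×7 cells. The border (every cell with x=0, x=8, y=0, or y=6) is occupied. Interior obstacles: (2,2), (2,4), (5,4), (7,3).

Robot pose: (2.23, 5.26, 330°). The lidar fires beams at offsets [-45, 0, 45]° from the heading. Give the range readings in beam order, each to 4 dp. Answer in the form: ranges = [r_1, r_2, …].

beam 1: φ=-45°, α=285°
  cosα=0.2588 sinα=-0.9659 | (2,5) | tMaxX 2.9751 tMaxY 0.2692 | tΔX 3.8637 tΔY 1.0353
    t=0.2692 [y] (2,4) — stop
  → r_1 = 0.2692
beam 2: φ=0°, α=330°
  cosα=0.8660 sinα=-0.5000 | (2,5) | tMaxX 0.8891 tMaxY 0.5200 | tΔX 1.1547 tΔY 2.0000
    t=0.5200 [y] (2,4) — stop
  → r_2 = 0.5200
beam 3: φ=45°, α=15°
  cosα=0.9659 sinα=0.2588 | (2,5) | tMaxX 0.7972 tMaxY 2.8591 | tΔX 1.0353 tΔY 3.8637
    t=0.7972 [x] (3,5)
    t=1.8324 [x] (4,5)
    t=2.8591 [y] (4,6) — stop
  → r_3 = 2.8591

ranges = [0.2692, 0.5200, 2.8591]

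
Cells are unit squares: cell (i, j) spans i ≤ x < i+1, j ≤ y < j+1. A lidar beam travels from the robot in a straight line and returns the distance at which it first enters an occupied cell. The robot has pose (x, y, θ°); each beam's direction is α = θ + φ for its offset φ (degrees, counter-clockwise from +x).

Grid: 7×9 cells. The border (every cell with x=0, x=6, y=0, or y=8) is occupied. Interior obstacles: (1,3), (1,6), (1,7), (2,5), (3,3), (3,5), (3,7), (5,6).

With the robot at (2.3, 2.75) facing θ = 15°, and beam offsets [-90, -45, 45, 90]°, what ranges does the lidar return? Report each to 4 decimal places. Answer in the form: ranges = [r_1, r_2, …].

ranges = [1.8117, 3.5000, 1.4000, 1.1591]

beam 1: φ=-90°, α=285°
  d=(0.2588,-0.9659)  start (2,2)  tX=2.7046 tY=0.7765  stride 1/|dx|=3.8637 1/|dy|=1.0353
    cross y-line → (2,1), t=0.7765
    cross y-line → (2,0), t=1.8117 (wall)
  → r_1 = 1.8117
beam 2: φ=-45°, α=330°
  d=(0.8660,-0.5000)  start (2,2)  tX=0.8083 tY=1.5000  stride 1/|dx|=1.1547 1/|dy|=2.0000
    cross x-line → (3,2), t=0.8083
    cross y-line → (3,1), t=1.5000
    cross x-line → (4,1), t=1.9630
    cross x-line → (5,1), t=3.1177
    cross y-line → (5,0), t=3.5000 (wall)
  → r_2 = 3.5000
beam 3: φ=45°, α=60°
  d=(0.5000,0.8660)  start (2,2)  tX=1.4000 tY=0.2887  stride 1/|dx|=2.0000 1/|dy|=1.1547
    cross y-line → (2,3), t=0.2887
    cross x-line → (3,3), t=1.4000 (wall)
  → r_3 = 1.4000
beam 4: φ=90°, α=105°
  d=(-0.2588,0.9659)  start (2,2)  tX=1.1591 tY=0.2588  stride 1/|dx|=3.8637 1/|dy|=1.0353
    cross y-line → (2,3), t=0.2588
    cross x-line → (1,3), t=1.1591 (wall)
  → r_4 = 1.1591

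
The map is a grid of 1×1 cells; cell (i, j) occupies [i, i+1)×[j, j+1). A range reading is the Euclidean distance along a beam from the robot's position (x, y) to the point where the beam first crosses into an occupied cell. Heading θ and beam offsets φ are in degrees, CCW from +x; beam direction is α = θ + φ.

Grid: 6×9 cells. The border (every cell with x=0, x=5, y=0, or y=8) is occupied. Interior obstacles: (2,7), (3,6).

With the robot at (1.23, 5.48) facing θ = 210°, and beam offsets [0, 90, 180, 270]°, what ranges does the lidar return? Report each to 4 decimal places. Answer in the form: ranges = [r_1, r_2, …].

beam 1: φ=0°, α=210°
  cosα=-0.8660 sinα=-0.5000 | (1,5) | tMaxX 0.2656 tMaxY 0.9600 | tΔX 1.1547 tΔY 2.0000
    t=0.2656 [x] (0,5) — stop
  → r_1 = 0.2656
beam 2: φ=90°, α=300°
  cosα=0.5000 sinα=-0.8660 | (1,5) | tMaxX 1.5400 tMaxY 0.5543 | tΔX 2.0000 tΔY 1.1547
    t=0.5543 [y] (1,4)
    t=1.5400 [x] (2,4)
    t=1.7090 [y] (2,3)
    t=2.8637 [y] (2,2)
    t=3.5400 [x] (3,2)
    t=4.0184 [y] (3,1)
    t=5.1731 [y] (3,0) — stop
  → r_2 = 5.1731
beam 3: φ=180°, α=30°
  cosα=0.8660 sinα=0.5000 | (1,5) | tMaxX 0.8891 tMaxY 1.0400 | tΔX 1.1547 tΔY 2.0000
    t=0.8891 [x] (2,5)
    t=1.0400 [y] (2,6)
    t=2.0438 [x] (3,6) — stop
  → r_3 = 2.0438
beam 4: φ=270°, α=120°
  cosα=-0.5000 sinα=0.8660 | (1,5) | tMaxX 0.4600 tMaxY 0.6004 | tΔX 2.0000 tΔY 1.1547
    t=0.4600 [x] (0,5) — stop
  → r_4 = 0.4600

ranges = [0.2656, 5.1731, 2.0438, 0.4600]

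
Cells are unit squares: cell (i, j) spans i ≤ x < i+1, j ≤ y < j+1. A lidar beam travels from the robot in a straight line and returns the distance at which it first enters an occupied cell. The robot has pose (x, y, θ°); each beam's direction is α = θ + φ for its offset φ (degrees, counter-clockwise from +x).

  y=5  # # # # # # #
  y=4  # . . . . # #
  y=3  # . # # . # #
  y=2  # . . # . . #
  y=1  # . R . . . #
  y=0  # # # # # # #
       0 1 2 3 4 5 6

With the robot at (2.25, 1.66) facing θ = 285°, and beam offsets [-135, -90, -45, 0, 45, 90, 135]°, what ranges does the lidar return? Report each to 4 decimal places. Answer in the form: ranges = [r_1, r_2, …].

beam 1: φ=-135°, α=150°
  dir = (cos 150°, sin 150°) = (-0.8660, 0.5000); from cell (2,1)
  next x-line at t=0.2887, next y-line at t=0.6800; Δt_x=1.1547, Δt_y=2.0000
    x: enter (1,1) at t=0.2887
    y: enter (1,2) at t=0.6800
    x: enter (0,2) at t=1.4434 ← occupied
  → r_1 = 1.4434
beam 2: φ=-90°, α=195°
  dir = (cos 195°, sin 195°) = (-0.9659, -0.2588); from cell (2,1)
  next x-line at t=0.2588, next y-line at t=2.5500; Δt_x=1.0353, Δt_y=3.8637
    x: enter (1,1) at t=0.2588
    x: enter (0,1) at t=1.2941 ← occupied
  → r_2 = 1.2941
beam 3: φ=-45°, α=240°
  dir = (cos 240°, sin 240°) = (-0.5000, -0.8660); from cell (2,1)
  next x-line at t=0.5000, next y-line at t=0.7621; Δt_x=2.0000, Δt_y=1.1547
    x: enter (1,1) at t=0.5000
    y: enter (1,0) at t=0.7621 ← occupied
  → r_3 = 0.7621
beam 4: φ=0°, α=285°
  dir = (cos 285°, sin 285°) = (0.2588, -0.9659); from cell (2,1)
  next x-line at t=2.8978, next y-line at t=0.6833; Δt_x=3.8637, Δt_y=1.0353
    y: enter (2,0) at t=0.6833 ← occupied
  → r_4 = 0.6833
beam 5: φ=45°, α=330°
  dir = (cos 330°, sin 330°) = (0.8660, -0.5000); from cell (2,1)
  next x-line at t=0.8660, next y-line at t=1.3200; Δt_x=1.1547, Δt_y=2.0000
    x: enter (3,1) at t=0.8660
    y: enter (3,0) at t=1.3200 ← occupied
  → r_5 = 1.3200
beam 6: φ=90°, α=15°
  dir = (cos 15°, sin 15°) = (0.9659, 0.2588); from cell (2,1)
  next x-line at t=0.7765, next y-line at t=1.3137; Δt_x=1.0353, Δt_y=3.8637
    x: enter (3,1) at t=0.7765
    y: enter (3,2) at t=1.3137 ← occupied
  → r_6 = 1.3137
beam 7: φ=135°, α=60°
  dir = (cos 60°, sin 60°) = (0.5000, 0.8660); from cell (2,1)
  next x-line at t=1.5000, next y-line at t=0.3926; Δt_x=2.0000, Δt_y=1.1547
    y: enter (2,2) at t=0.3926
    x: enter (3,2) at t=1.5000 ← occupied
  → r_7 = 1.5000

ranges = [1.4434, 1.2941, 0.7621, 0.6833, 1.3200, 1.3137, 1.5000]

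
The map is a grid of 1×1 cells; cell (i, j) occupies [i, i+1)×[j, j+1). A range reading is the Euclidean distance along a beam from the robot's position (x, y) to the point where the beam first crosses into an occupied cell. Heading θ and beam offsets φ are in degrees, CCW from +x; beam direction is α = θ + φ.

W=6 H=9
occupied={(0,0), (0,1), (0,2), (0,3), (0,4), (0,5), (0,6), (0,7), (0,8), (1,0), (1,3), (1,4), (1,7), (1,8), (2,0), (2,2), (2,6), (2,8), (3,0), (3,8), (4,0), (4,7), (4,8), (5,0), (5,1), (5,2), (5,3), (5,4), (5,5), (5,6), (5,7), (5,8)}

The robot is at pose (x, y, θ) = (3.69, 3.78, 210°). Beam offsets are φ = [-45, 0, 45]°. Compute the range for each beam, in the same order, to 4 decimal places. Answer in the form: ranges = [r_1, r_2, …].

ranges = [1.7496, 1.5600, 2.8781]

beam 1: φ=-45°, α=165°
  d=(-0.9659,0.2588)  start (3,3)  tX=0.7143 tY=0.8500  stride 1/|dx|=1.0353 1/|dy|=3.8637
    cross x-line → (2,3), t=0.7143
    cross y-line → (2,4), t=0.8500
    cross x-line → (1,4), t=1.7496 (wall)
  → r_1 = 1.7496
beam 2: φ=0°, α=210°
  d=(-0.8660,-0.5000)  start (3,3)  tX=0.7967 tY=1.5600  stride 1/|dx|=1.1547 1/|dy|=2.0000
    cross x-line → (2,3), t=0.7967
    cross y-line → (2,2), t=1.5600 (wall)
  → r_2 = 1.5600
beam 3: φ=45°, α=255°
  d=(-0.2588,-0.9659)  start (3,3)  tX=2.6660 tY=0.8075  stride 1/|dx|=3.8637 1/|dy|=1.0353
    cross y-line → (3,2), t=0.8075
    cross y-line → (3,1), t=1.8428
    cross x-line → (2,1), t=2.6660
    cross y-line → (2,0), t=2.8781 (wall)
  → r_3 = 2.8781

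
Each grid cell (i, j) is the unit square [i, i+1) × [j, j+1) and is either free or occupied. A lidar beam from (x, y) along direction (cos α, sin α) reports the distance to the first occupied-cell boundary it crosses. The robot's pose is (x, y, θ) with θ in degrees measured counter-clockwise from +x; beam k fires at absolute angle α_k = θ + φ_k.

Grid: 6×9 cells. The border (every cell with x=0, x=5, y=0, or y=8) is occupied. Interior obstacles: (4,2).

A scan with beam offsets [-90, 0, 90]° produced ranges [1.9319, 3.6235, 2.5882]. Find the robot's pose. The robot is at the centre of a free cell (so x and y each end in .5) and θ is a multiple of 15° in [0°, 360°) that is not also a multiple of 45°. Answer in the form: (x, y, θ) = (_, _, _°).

The pose lattice has 27·16 = 432 candidates. Test each by forward raycasting.
  (4.5, 4.5, 210°): beam 1 = 4.0415 ≠ 1.9319 ✗
  (2.5, 3.5, 60°): beam 1 = 1.7321 ≠ 1.9319 ✗
  (2.5, 2.5, 240°): beam 1 = 1.7321 ≠ 1.9319 ✗
  …
  (1.5, 5.5, 345°): r_1=1.9319, r_2=3.6235, r_3=2.5882 — all match ✓
Unique over the lattice → pose = (1.5, 5.5, 345°).

(x, y, θ) = (1.5, 5.5, 345°)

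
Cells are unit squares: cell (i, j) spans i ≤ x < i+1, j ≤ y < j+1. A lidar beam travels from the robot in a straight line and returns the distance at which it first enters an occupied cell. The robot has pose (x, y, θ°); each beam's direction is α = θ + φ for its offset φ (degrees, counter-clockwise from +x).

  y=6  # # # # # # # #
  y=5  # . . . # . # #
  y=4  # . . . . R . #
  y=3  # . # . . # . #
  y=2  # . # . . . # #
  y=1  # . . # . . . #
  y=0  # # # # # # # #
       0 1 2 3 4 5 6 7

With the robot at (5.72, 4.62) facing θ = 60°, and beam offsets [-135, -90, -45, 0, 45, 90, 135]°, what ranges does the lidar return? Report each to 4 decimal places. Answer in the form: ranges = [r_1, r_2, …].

beam 1: φ=-135°, α=285°
  cosα=0.2588 sinα=-0.9659 | (5,4) | tMaxX 1.0818 tMaxY 0.6419 | tΔX 3.8637 tΔY 1.0353
    t=0.6419 [y] (5,3) — stop
  → r_1 = 0.6419
beam 2: φ=-90°, α=330°
  cosα=0.8660 sinα=-0.5000 | (5,4) | tMaxX 0.3233 tMaxY 1.2400 | tΔX 1.1547 tΔY 2.0000
    t=0.3233 [x] (6,4)
    t=1.2400 [y] (6,3)
    t=1.4780 [x] (7,3) — stop
  → r_2 = 1.4780
beam 3: φ=-45°, α=15°
  cosα=0.9659 sinα=0.2588 | (5,4) | tMaxX 0.2899 tMaxY 1.4682 | tΔX 1.0353 tΔY 3.8637
    t=0.2899 [x] (6,4)
    t=1.3252 [x] (7,4) — stop
  → r_3 = 1.3252
beam 4: φ=0°, α=60°
  cosα=0.5000 sinα=0.8660 | (5,4) | tMaxX 0.5600 tMaxY 0.4388 | tΔX 2.0000 tΔY 1.1547
    t=0.4388 [y] (5,5)
    t=0.5600 [x] (6,5) — stop
  → r_4 = 0.5600
beam 5: φ=45°, α=105°
  cosα=-0.2588 sinα=0.9659 | (5,4) | tMaxX 2.7819 tMaxY 0.3934 | tΔX 3.8637 tΔY 1.0353
    t=0.3934 [y] (5,5)
    t=1.4287 [y] (5,6) — stop
  → r_5 = 1.4287
beam 6: φ=90°, α=150°
  cosα=-0.8660 sinα=0.5000 | (5,4) | tMaxX 0.8314 tMaxY 0.7600 | tΔX 1.1547 tΔY 2.0000
    t=0.7600 [y] (5,5)
    t=0.8314 [x] (4,5) — stop
  → r_6 = 0.8314
beam 7: φ=135°, α=195°
  cosα=-0.9659 sinα=-0.2588 | (5,4) | tMaxX 0.7454 tMaxY 2.3955 | tΔX 1.0353 tΔY 3.8637
    t=0.7454 [x] (4,4)
    t=1.7807 [x] (3,4)
    t=2.3955 [y] (3,3)
    t=2.8160 [x] (2,3) — stop
  → r_7 = 2.8160

ranges = [0.6419, 1.4780, 1.3252, 0.5600, 1.4287, 0.8314, 2.8160]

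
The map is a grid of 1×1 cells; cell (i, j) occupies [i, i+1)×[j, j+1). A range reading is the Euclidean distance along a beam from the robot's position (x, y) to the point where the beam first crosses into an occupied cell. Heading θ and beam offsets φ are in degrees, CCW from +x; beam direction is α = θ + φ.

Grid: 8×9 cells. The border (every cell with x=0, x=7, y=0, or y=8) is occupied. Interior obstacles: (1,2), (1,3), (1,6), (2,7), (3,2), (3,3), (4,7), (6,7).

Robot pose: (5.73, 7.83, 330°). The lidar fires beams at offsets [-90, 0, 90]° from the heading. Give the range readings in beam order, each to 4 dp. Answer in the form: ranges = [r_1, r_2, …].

ranges = [4.4225, 0.3118, 0.1963]

beam 1: φ=-90°, α=240°
  cosα=-0.5000 sinα=-0.8660 | (5,7) | tMaxX 1.4600 tMaxY 0.9584 | tΔX 2.0000 tΔY 1.1547
    t=0.9584 [y] (5,6)
    t=1.4600 [x] (4,6)
    t=2.1131 [y] (4,5)
    t=3.2678 [y] (4,4)
    t=3.4600 [x] (3,4)
    t=4.4225 [y] (3,3) — stop
  → r_1 = 4.4225
beam 2: φ=0°, α=330°
  cosα=0.8660 sinα=-0.5000 | (5,7) | tMaxX 0.3118 tMaxY 1.6600 | tΔX 1.1547 tΔY 2.0000
    t=0.3118 [x] (6,7) — stop
  → r_2 = 0.3118
beam 3: φ=90°, α=60°
  cosα=0.5000 sinα=0.8660 | (5,7) | tMaxX 0.5400 tMaxY 0.1963 | tΔX 2.0000 tΔY 1.1547
    t=0.1963 [y] (5,8) — stop
  → r_3 = 0.1963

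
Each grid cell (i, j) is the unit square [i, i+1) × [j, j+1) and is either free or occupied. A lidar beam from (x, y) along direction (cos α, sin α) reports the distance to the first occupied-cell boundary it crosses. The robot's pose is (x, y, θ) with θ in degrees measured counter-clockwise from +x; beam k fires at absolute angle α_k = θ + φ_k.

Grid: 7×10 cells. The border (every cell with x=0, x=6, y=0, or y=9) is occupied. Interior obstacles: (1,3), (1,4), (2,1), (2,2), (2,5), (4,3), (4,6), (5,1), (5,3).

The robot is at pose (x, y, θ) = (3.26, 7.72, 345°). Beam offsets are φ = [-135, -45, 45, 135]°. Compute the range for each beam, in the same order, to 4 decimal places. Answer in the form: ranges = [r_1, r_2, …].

ranges = [2.6096, 1.4800, 2.5600, 1.4780]

beam 1: φ=-135°, α=210°
  dir = (cos 210°, sin 210°) = (-0.8660, -0.5000); from cell (3,7)
  next x-line at t=0.3002, next y-line at t=1.4400; Δt_x=1.1547, Δt_y=2.0000
    x: enter (2,7) at t=0.3002
    y: enter (2,6) at t=1.4400
    x: enter (1,6) at t=1.4549
    x: enter (0,6) at t=2.6096 ← occupied
  → r_1 = 2.6096
beam 2: φ=-45°, α=300°
  dir = (cos 300°, sin 300°) = (0.5000, -0.8660); from cell (3,7)
  next x-line at t=1.4800, next y-line at t=0.8314; Δt_x=2.0000, Δt_y=1.1547
    y: enter (3,6) at t=0.8314
    x: enter (4,6) at t=1.4800 ← occupied
  → r_2 = 1.4800
beam 3: φ=45°, α=30°
  dir = (cos 30°, sin 30°) = (0.8660, 0.5000); from cell (3,7)
  next x-line at t=0.8545, next y-line at t=0.5600; Δt_x=1.1547, Δt_y=2.0000
    y: enter (3,8) at t=0.5600
    x: enter (4,8) at t=0.8545
    x: enter (5,8) at t=2.0092
    y: enter (5,9) at t=2.5600 ← occupied
  → r_3 = 2.5600
beam 4: φ=135°, α=120°
  dir = (cos 120°, sin 120°) = (-0.5000, 0.8660); from cell (3,7)
  next x-line at t=0.5200, next y-line at t=0.3233; Δt_x=2.0000, Δt_y=1.1547
    y: enter (3,8) at t=0.3233
    x: enter (2,8) at t=0.5200
    y: enter (2,9) at t=1.4780 ← occupied
  → r_4 = 1.4780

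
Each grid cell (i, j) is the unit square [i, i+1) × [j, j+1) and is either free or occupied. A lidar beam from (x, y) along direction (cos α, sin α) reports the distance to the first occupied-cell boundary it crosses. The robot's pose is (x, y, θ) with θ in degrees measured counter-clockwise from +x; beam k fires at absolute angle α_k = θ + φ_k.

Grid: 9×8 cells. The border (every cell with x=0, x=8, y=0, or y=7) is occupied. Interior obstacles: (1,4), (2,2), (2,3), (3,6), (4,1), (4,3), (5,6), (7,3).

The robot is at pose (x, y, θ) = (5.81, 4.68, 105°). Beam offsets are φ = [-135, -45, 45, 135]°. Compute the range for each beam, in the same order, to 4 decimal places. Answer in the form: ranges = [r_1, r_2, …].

ranges = [1.3741, 2.6789, 2.6400, 1.6200]

beam 1: φ=-135°, α=330°
  direction (0.8660, -0.5000); cell (5,4); t to first gridline: x 0.2194, y 1.3600 (then +1.1547 / +2.0000)
    (6,4) via x @ 0.2194
    (6,3) via y @ 1.3600
    (7,3) via x @ 1.3741  # hit
  → r_1 = 1.3741
beam 2: φ=-45°, α=60°
  direction (0.5000, 0.8660); cell (5,4); t to first gridline: x 0.3800, y 0.3695 (then +2.0000 / +1.1547)
    (5,5) via y @ 0.3695
    (6,5) via x @ 0.3800
    (6,6) via y @ 1.5242
    (7,6) via x @ 2.3800
    (7,7) via y @ 2.6789  # hit
  → r_2 = 2.6789
beam 3: φ=45°, α=150°
  direction (-0.8660, 0.5000); cell (5,4); t to first gridline: x 0.9353, y 0.6400 (then +1.1547 / +2.0000)
    (5,5) via y @ 0.6400
    (4,5) via x @ 0.9353
    (3,5) via x @ 2.0900
    (3,6) via y @ 2.6400  # hit
  → r_3 = 2.6400
beam 4: φ=135°, α=240°
  direction (-0.5000, -0.8660); cell (5,4); t to first gridline: x 1.6200, y 0.7852 (then +2.0000 / +1.1547)
    (5,3) via y @ 0.7852
    (4,3) via x @ 1.6200  # hit
  → r_4 = 1.6200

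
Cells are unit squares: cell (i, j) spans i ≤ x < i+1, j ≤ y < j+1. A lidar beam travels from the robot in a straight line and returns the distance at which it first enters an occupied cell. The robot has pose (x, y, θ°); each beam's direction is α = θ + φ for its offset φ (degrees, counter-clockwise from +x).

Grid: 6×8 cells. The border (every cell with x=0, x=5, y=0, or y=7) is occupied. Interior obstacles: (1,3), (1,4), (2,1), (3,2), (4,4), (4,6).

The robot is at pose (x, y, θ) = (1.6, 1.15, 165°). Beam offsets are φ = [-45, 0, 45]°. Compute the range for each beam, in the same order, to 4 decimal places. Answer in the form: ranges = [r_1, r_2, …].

ranges = [1.2000, 0.6212, 0.3000]

beam 1: φ=-45°, α=120°
  dir = (cos 120°, sin 120°) = (-0.5000, 0.8660); from cell (1,1)
  next x-line at t=1.2000, next y-line at t=0.9815; Δt_x=2.0000, Δt_y=1.1547
    y: enter (1,2) at t=0.9815
    x: enter (0,2) at t=1.2000 ← occupied
  → r_1 = 1.2000
beam 2: φ=0°, α=165°
  dir = (cos 165°, sin 165°) = (-0.9659, 0.2588); from cell (1,1)
  next x-line at t=0.6212, next y-line at t=3.2841; Δt_x=1.0353, Δt_y=3.8637
    x: enter (0,1) at t=0.6212 ← occupied
  → r_2 = 0.6212
beam 3: φ=45°, α=210°
  dir = (cos 210°, sin 210°) = (-0.8660, -0.5000); from cell (1,1)
  next x-line at t=0.6928, next y-line at t=0.3000; Δt_x=1.1547, Δt_y=2.0000
    y: enter (1,0) at t=0.3000 ← occupied
  → r_3 = 0.3000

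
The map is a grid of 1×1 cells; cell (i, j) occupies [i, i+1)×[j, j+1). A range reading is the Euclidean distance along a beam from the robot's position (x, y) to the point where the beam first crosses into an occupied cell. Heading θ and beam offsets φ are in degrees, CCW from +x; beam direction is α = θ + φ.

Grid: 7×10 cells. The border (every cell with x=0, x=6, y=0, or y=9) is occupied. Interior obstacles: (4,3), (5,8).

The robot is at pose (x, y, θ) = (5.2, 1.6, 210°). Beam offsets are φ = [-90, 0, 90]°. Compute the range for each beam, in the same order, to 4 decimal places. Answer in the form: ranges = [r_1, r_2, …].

beam 1: φ=-90°, α=120°
  d=(-0.5000,0.8660)  start (5,1)  tX=0.4000 tY=0.4619  stride 1/|dx|=2.0000 1/|dy|=1.1547
    cross x-line → (4,1), t=0.4000
    cross y-line → (4,2), t=0.4619
    cross y-line → (4,3), t=1.6166 (wall)
  → r_1 = 1.6166
beam 2: φ=0°, α=210°
  d=(-0.8660,-0.5000)  start (5,1)  tX=0.2309 tY=1.2000  stride 1/|dx|=1.1547 1/|dy|=2.0000
    cross x-line → (4,1), t=0.2309
    cross y-line → (4,0), t=1.2000 (wall)
  → r_2 = 1.2000
beam 3: φ=90°, α=300°
  d=(0.5000,-0.8660)  start (5,1)  tX=1.6000 tY=0.6928  stride 1/|dx|=2.0000 1/|dy|=1.1547
    cross y-line → (5,0), t=0.6928 (wall)
  → r_3 = 0.6928

ranges = [1.6166, 1.2000, 0.6928]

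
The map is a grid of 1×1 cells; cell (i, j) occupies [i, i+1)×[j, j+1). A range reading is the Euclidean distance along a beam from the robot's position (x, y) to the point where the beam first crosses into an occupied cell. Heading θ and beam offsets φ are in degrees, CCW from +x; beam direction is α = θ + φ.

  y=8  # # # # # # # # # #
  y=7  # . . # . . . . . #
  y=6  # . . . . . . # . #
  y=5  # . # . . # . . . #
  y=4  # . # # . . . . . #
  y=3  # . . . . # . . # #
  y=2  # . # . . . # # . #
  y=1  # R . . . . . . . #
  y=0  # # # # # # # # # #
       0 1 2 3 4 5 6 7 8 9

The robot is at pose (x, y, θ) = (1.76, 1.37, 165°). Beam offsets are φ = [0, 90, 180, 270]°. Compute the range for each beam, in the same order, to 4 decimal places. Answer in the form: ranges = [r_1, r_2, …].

beam 1: φ=0°, α=165°
  dir = (cos 165°, sin 165°) = (-0.9659, 0.2588); from cell (1,1)
  next x-line at t=0.7868, next y-line at t=2.4341; Δt_x=1.0353, Δt_y=3.8637
    x: enter (0,1) at t=0.7868 ← occupied
  → r_1 = 0.7868
beam 2: φ=90°, α=255°
  dir = (cos 255°, sin 255°) = (-0.2588, -0.9659); from cell (1,1)
  next x-line at t=2.9364, next y-line at t=0.3831; Δt_x=3.8637, Δt_y=1.0353
    y: enter (1,0) at t=0.3831 ← occupied
  → r_2 = 0.3831
beam 3: φ=180°, α=345°
  dir = (cos 345°, sin 345°) = (0.9659, -0.2588); from cell (1,1)
  next x-line at t=0.2485, next y-line at t=1.4296; Δt_x=1.0353, Δt_y=3.8637
    x: enter (2,1) at t=0.2485
    x: enter (3,1) at t=1.2837
    y: enter (3,0) at t=1.4296 ← occupied
  → r_3 = 1.4296
beam 4: φ=270°, α=75°
  dir = (cos 75°, sin 75°) = (0.2588, 0.9659); from cell (1,1)
  next x-line at t=0.9273, next y-line at t=0.6522; Δt_x=3.8637, Δt_y=1.0353
    y: enter (1,2) at t=0.6522
    x: enter (2,2) at t=0.9273 ← occupied
  → r_4 = 0.9273

ranges = [0.7868, 0.3831, 1.4296, 0.9273]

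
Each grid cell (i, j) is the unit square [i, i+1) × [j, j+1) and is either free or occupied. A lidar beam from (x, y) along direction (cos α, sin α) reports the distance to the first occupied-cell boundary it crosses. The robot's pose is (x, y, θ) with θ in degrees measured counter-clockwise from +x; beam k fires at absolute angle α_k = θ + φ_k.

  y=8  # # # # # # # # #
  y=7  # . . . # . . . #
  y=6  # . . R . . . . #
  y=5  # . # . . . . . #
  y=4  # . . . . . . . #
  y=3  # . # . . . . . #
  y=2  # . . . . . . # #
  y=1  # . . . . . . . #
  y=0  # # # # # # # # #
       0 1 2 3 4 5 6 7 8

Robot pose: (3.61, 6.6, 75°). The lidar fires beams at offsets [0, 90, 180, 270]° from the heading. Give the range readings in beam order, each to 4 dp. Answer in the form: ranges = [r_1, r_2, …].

ranges = [1.4494, 2.7021, 2.6917, 4.5449]

beam 1: φ=0°, α=75°
  cosα=0.2588 sinα=0.9659 | (3,6) | tMaxX 1.5068 tMaxY 0.4141 | tΔX 3.8637 tΔY 1.0353
    t=0.4141 [y] (3,7)
    t=1.4494 [y] (3,8) — stop
  → r_1 = 1.4494
beam 2: φ=90°, α=165°
  cosα=-0.9659 sinα=0.2588 | (3,6) | tMaxX 0.6315 tMaxY 1.5455 | tΔX 1.0353 tΔY 3.8637
    t=0.6315 [x] (2,6)
    t=1.5455 [y] (2,7)
    t=1.6668 [x] (1,7)
    t=2.7021 [x] (0,7) — stop
  → r_2 = 2.7021
beam 3: φ=180°, α=255°
  cosα=-0.2588 sinα=-0.9659 | (3,6) | tMaxX 2.3569 tMaxY 0.6212 | tΔX 3.8637 tΔY 1.0353
    t=0.6212 [y] (3,5)
    t=1.6564 [y] (3,4)
    t=2.3569 [x] (2,4)
    t=2.6917 [y] (2,3) — stop
  → r_3 = 2.6917
beam 4: φ=270°, α=345°
  cosα=0.9659 sinα=-0.2588 | (3,6) | tMaxX 0.4038 tMaxY 2.3182 | tΔX 1.0353 tΔY 3.8637
    t=0.4038 [x] (4,6)
    t=1.4390 [x] (5,6)
    t=2.3182 [y] (5,5)
    t=2.4743 [x] (6,5)
    t=3.5096 [x] (7,5)
    t=4.5449 [x] (8,5) — stop
  → r_4 = 4.5449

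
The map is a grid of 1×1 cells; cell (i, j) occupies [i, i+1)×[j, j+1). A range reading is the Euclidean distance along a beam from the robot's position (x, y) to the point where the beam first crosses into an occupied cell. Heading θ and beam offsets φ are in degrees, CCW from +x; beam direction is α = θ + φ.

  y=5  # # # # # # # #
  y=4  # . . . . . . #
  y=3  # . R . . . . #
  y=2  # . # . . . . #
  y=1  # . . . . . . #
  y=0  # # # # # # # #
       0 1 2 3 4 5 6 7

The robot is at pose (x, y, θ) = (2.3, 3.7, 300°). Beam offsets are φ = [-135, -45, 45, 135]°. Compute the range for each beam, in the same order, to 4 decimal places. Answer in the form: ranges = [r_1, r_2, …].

ranges = [1.3459, 0.7247, 4.8658, 1.3459]

beam 1: φ=-135°, α=165°
  direction (-0.9659, 0.2588); cell (2,3); t to first gridline: x 0.3106, y 1.1591 (then +1.0353 / +3.8637)
    (1,3) via x @ 0.3106
    (1,4) via y @ 1.1591
    (0,4) via x @ 1.3459  # hit
  → r_1 = 1.3459
beam 2: φ=-45°, α=255°
  direction (-0.2588, -0.9659); cell (2,3); t to first gridline: x 1.1591, y 0.7247 (then +3.8637 / +1.0353)
    (2,2) via y @ 0.7247  # hit
  → r_2 = 0.7247
beam 3: φ=45°, α=345°
  direction (0.9659, -0.2588); cell (2,3); t to first gridline: x 0.7247, y 2.7046 (then +1.0353 / +3.8637)
    (3,3) via x @ 0.7247
    (4,3) via x @ 1.7600
    (4,2) via y @ 2.7046
    (5,2) via x @ 2.7952
    (6,2) via x @ 3.8305
    (7,2) via x @ 4.8658  # hit
  → r_3 = 4.8658
beam 4: φ=135°, α=75°
  direction (0.2588, 0.9659); cell (2,3); t to first gridline: x 2.7046, y 0.3106 (then +3.8637 / +1.0353)
    (2,4) via y @ 0.3106
    (2,5) via y @ 1.3459  # hit
  → r_4 = 1.3459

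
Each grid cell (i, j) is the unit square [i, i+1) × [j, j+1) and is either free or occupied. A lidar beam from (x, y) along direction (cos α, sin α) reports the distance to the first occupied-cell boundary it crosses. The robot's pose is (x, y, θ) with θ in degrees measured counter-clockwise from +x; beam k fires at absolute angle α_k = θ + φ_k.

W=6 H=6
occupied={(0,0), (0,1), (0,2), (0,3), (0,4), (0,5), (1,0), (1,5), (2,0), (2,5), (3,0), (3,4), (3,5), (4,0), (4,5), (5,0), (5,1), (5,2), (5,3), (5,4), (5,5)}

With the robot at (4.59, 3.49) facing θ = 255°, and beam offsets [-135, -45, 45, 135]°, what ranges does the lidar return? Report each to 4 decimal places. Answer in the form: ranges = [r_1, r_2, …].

ranges = [1.1800, 4.1454, 0.8200, 0.4734]

beam 1: φ=-135°, α=120°
  d=(-0.5000,0.8660)  start (4,3)  tX=1.1800 tY=0.5889  stride 1/|dx|=2.0000 1/|dy|=1.1547
    cross y-line → (4,4), t=0.5889
    cross x-line → (3,4), t=1.1800 (wall)
  → r_1 = 1.1800
beam 2: φ=-45°, α=210°
  d=(-0.8660,-0.5000)  start (4,3)  tX=0.6813 tY=0.9800  stride 1/|dx|=1.1547 1/|dy|=2.0000
    cross x-line → (3,3), t=0.6813
    cross y-line → (3,2), t=0.9800
    cross x-line → (2,2), t=1.8360
    cross y-line → (2,1), t=2.9800
    cross x-line → (1,1), t=2.9907
    cross x-line → (0,1), t=4.1454 (wall)
  → r_2 = 4.1454
beam 3: φ=45°, α=300°
  d=(0.5000,-0.8660)  start (4,3)  tX=0.8200 tY=0.5658  stride 1/|dx|=2.0000 1/|dy|=1.1547
    cross y-line → (4,2), t=0.5658
    cross x-line → (5,2), t=0.8200 (wall)
  → r_3 = 0.8200
beam 4: φ=135°, α=30°
  d=(0.8660,0.5000)  start (4,3)  tX=0.4734 tY=1.0200  stride 1/|dx|=1.1547 1/|dy|=2.0000
    cross x-line → (5,3), t=0.4734 (wall)
  → r_4 = 0.4734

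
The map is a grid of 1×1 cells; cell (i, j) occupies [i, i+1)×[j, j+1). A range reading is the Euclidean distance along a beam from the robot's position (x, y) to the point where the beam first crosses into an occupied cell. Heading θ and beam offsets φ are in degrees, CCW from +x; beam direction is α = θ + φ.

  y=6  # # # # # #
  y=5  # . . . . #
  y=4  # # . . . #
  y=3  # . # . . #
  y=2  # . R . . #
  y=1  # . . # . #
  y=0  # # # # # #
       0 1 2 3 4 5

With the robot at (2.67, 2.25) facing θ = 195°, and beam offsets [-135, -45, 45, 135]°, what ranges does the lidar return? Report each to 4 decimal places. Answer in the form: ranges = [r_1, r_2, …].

beam 1: φ=-135°, α=60°
  direction (0.5000, 0.8660); cell (2,2); t to first gridline: x 0.6600, y 0.8660 (then +2.0000 / +1.1547)
    (3,2) via x @ 0.6600
    (3,3) via y @ 0.8660
    (3,4) via y @ 2.0207
    (4,4) via x @ 2.6600
    (4,5) via y @ 3.1754
    (4,6) via y @ 4.3301  # hit
  → r_1 = 4.3301
beam 2: φ=-45°, α=150°
  direction (-0.8660, 0.5000); cell (2,2); t to first gridline: x 0.7736, y 1.5000 (then +1.1547 / +2.0000)
    (1,2) via x @ 0.7736
    (1,3) via y @ 1.5000
    (0,3) via x @ 1.9283  # hit
  → r_2 = 1.9283
beam 3: φ=45°, α=240°
  direction (-0.5000, -0.8660); cell (2,2); t to first gridline: x 1.3400, y 0.2887 (then +2.0000 / +1.1547)
    (2,1) via y @ 0.2887
    (1,1) via x @ 1.3400
    (1,0) via y @ 1.4434  # hit
  → r_3 = 1.4434
beam 4: φ=135°, α=330°
  direction (0.8660, -0.5000); cell (2,2); t to first gridline: x 0.3811, y 0.5000 (then +1.1547 / +2.0000)
    (3,2) via x @ 0.3811
    (3,1) via y @ 0.5000  # hit
  → r_4 = 0.5000

ranges = [4.3301, 1.9283, 1.4434, 0.5000]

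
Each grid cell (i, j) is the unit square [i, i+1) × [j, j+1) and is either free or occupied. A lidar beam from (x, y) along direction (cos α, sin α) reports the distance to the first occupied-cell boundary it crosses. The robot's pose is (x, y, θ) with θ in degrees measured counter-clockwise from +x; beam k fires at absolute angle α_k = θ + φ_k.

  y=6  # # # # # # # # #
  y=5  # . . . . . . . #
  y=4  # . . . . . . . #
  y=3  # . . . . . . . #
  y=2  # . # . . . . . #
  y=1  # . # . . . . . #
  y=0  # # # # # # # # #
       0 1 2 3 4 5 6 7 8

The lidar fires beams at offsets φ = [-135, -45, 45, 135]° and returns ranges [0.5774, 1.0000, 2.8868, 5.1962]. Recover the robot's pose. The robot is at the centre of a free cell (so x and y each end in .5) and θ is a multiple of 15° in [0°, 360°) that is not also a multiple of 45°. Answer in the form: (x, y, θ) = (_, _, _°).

Candidates: 33 free-cell centres × 16 headings = 528 poses. Raycast each; keep the one whose scan matches to 4 dp.
  (6.5, 5.5, 285°): beam 1 = 1.0000 ≠ 0.5774 ✗
  (4.5, 4.5, 210°): beam 1 = 1.5529 ≠ 0.5774 ✗
  (5.5, 4.5, 210°): beam 1 = 1.5529 ≠ 0.5774 ✗
  …
  (3.5, 5.5, 195°): r_1=0.5774, r_2=1.0000, r_3=2.8868, r_4=5.1962 — all match ✓
Unique over the lattice → pose = (3.5, 5.5, 195°).

(x, y, θ) = (3.5, 5.5, 195°)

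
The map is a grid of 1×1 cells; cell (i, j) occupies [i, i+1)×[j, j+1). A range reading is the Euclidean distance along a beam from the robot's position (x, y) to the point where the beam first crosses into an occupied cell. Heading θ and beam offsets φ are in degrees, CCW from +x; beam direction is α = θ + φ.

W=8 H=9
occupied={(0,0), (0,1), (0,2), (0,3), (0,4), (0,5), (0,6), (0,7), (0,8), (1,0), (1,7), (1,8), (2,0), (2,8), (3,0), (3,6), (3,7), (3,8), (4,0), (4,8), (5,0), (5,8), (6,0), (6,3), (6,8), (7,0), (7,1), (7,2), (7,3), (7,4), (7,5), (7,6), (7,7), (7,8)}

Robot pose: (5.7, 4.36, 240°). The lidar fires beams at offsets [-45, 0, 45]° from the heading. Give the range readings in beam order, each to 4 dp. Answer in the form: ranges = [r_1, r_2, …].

ranges = [4.8658, 3.8798, 1.1591]

beam 1: φ=-45°, α=195°
  cosα=-0.9659 sinα=-0.2588 | (5,4) | tMaxX 0.7247 tMaxY 1.3909 | tΔX 1.0353 tΔY 3.8637
    t=0.7247 [x] (4,4)
    t=1.3909 [y] (4,3)
    t=1.7600 [x] (3,3)
    t=2.7952 [x] (2,3)
    t=3.8305 [x] (1,3)
    t=4.8658 [x] (0,3) — stop
  → r_1 = 4.8658
beam 2: φ=0°, α=240°
  cosα=-0.5000 sinα=-0.8660 | (5,4) | tMaxX 1.4000 tMaxY 0.4157 | tΔX 2.0000 tΔY 1.1547
    t=0.4157 [y] (5,3)
    t=1.4000 [x] (4,3)
    t=1.5704 [y] (4,2)
    t=2.7251 [y] (4,1)
    t=3.4000 [x] (3,1)
    t=3.8798 [y] (3,0) — stop
  → r_2 = 3.8798
beam 3: φ=45°, α=285°
  cosα=0.2588 sinα=-0.9659 | (5,4) | tMaxX 1.1591 tMaxY 0.3727 | tΔX 3.8637 tΔY 1.0353
    t=0.3727 [y] (5,3)
    t=1.1591 [x] (6,3) — stop
  → r_3 = 1.1591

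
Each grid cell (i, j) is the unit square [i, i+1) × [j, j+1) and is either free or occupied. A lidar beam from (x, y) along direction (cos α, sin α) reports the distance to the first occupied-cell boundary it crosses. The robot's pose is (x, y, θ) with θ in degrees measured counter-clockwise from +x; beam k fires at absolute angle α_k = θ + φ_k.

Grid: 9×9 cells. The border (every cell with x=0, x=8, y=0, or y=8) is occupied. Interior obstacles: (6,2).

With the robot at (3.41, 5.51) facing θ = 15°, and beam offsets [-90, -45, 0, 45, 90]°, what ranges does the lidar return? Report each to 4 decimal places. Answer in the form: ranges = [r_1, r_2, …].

beam 1: φ=-90°, α=285°
  cosα=0.2588 sinα=-0.9659 | (3,5) | tMaxX 2.2796 tMaxY 0.5280 | tΔX 3.8637 tΔY 1.0353
    t=0.5280 [y] (3,4)
    t=1.5633 [y] (3,3)
    t=2.2796 [x] (4,3)
    t=2.5985 [y] (4,2)
    t=3.6338 [y] (4,1)
    t=4.6691 [y] (4,0) — stop
  → r_1 = 4.6691
beam 2: φ=-45°, α=330°
  cosα=0.8660 sinα=-0.5000 | (3,5) | tMaxX 0.6813 tMaxY 1.0200 | tΔX 1.1547 tΔY 2.0000
    t=0.6813 [x] (4,5)
    t=1.0200 [y] (4,4)
    t=1.8360 [x] (5,4)
    t=2.9907 [x] (6,4)
    t=3.0200 [y] (6,3)
    t=4.1454 [x] (7,3)
    t=5.0200 [y] (7,2)
    t=5.3001 [x] (8,2) — stop
  → r_2 = 5.3001
beam 3: φ=0°, α=15°
  cosα=0.9659 sinα=0.2588 | (3,5) | tMaxX 0.6108 tMaxY 1.8932 | tΔX 1.0353 tΔY 3.8637
    t=0.6108 [x] (4,5)
    t=1.6461 [x] (5,5)
    t=1.8932 [y] (5,6)
    t=2.6814 [x] (6,6)
    t=3.7166 [x] (7,6)
    t=4.7519 [x] (8,6) — stop
  → r_3 = 4.7519
beam 4: φ=45°, α=60°
  cosα=0.5000 sinα=0.8660 | (3,5) | tMaxX 1.1800 tMaxY 0.5658 | tΔX 2.0000 tΔY 1.1547
    t=0.5658 [y] (3,6)
    t=1.1800 [x] (4,6)
    t=1.7205 [y] (4,7)
    t=2.8752 [y] (4,8) — stop
  → r_4 = 2.8752
beam 5: φ=90°, α=105°
  cosα=-0.2588 sinα=0.9659 | (3,5) | tMaxX 1.5841 tMaxY 0.5073 | tΔX 3.8637 tΔY 1.0353
    t=0.5073 [y] (3,6)
    t=1.5426 [y] (3,7)
    t=1.5841 [x] (2,7)
    t=2.5778 [y] (2,8) — stop
  → r_5 = 2.5778

ranges = [4.6691, 5.3001, 4.7519, 2.8752, 2.5778]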